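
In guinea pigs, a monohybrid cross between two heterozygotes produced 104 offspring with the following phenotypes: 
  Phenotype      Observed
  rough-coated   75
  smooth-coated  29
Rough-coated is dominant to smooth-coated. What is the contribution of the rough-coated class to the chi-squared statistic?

For a monohybrid cross between heterozygotes with complete dominance, the expected phenotypic ratio is 3:1.
Under the 3:1 hypothesis (Σ ratio = 4, N = 104):
  rough-coated: 104 × 3/4 = 78
  smooth-coated: 104 × 1/4 = 26
Contribution of rough-coated: (75 − 78)² / 78 = 0.1154

0.115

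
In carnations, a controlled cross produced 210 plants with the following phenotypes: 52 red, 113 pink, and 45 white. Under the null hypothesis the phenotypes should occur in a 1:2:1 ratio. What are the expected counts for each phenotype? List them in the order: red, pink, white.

The 1:2:1 ratio has 4 parts, so with N = 210 the expected counts are:
  red: 210 × 1/4 = 52.5
  pink: 210 × 2/4 = 105
  white: 210 × 1/4 = 52.5

52.5, 105, 52.5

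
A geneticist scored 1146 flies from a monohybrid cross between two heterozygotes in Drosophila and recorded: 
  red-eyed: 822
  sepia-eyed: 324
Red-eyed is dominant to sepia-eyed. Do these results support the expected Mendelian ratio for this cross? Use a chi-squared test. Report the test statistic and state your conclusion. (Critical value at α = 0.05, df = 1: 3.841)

For a monohybrid cross between heterozygotes with complete dominance, the expected phenotypic ratio is 3:1.
The 3:1 ratio has 4 parts, so with N = 1146 the expected counts are:
  red-eyed: 1146 × 3/4 = 859.5
  sepia-eyed: 1146 × 1/4 = 286.5
χ² = Σ (O − E)² / E
  red-eyed: (822 − 859.5)² / 859.5 = 1.6361
  sepia-eyed: (324 − 286.5)² / 286.5 = 4.9084
χ² = 1.6361 + 4.9084 = 6.5445 ≈ 6.545
Degrees of freedom = 2 − 1 = 1; critical value at α = 0.05 is 3.841.
Since 6.545 > 3.841, we reject the null hypothesis — the data do not fit the 3:1 ratio.

6.545; not consistent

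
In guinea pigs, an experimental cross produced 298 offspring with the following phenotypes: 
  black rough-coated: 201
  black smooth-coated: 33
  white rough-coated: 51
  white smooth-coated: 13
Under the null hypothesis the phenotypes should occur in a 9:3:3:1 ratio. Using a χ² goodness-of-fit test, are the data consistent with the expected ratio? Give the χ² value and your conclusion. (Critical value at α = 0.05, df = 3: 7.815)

Total ratio parts = 16. Expected numbers out of 298:
  black rough-coated: 298 × 9/16 = 167.625
  black smooth-coated: 298 × 3/16 = 55.875
  white rough-coated: 298 × 3/16 = 55.875
  white smooth-coated: 298 × 1/16 = 18.625
χ² = Σ (O − E)² / E
  black rough-coated: (201 − 167.625)² / 167.625 = 6.6451
  black smooth-coated: (33 − 55.875)² / 55.875 = 9.3649
  white rough-coated: (51 − 55.875)² / 55.875 = 0.4253
  white smooth-coated: (13 − 18.625)² / 18.625 = 1.6988
χ² = 6.6451 + 9.3649 + 0.4253 + 1.6988 = 18.1341 ≈ 18.134
Degrees of freedom = 4 − 1 = 3; critical value at α = 0.05 is 7.815.
Since 18.134 > 7.815, we reject the null hypothesis — the data do not fit the 9:3:3:1 ratio.

18.134; not consistent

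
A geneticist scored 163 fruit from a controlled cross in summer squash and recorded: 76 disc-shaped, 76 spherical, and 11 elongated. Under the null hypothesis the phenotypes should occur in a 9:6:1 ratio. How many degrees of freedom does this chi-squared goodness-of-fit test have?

2

A goodness-of-fit test with 3 phenotype classes has df = 3 − 1 = 2.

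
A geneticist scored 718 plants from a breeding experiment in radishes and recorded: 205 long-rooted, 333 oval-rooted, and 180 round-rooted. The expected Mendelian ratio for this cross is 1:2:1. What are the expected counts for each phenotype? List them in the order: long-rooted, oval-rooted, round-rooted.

The 1:2:1 ratio has 4 parts, so with N = 718 the expected counts are:
  long-rooted: 718 × 1/4 = 179.5
  oval-rooted: 718 × 2/4 = 359
  round-rooted: 718 × 1/4 = 179.5

179.5, 359, 179.5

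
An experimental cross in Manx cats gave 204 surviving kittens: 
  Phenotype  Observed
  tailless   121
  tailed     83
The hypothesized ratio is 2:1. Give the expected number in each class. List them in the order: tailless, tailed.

136, 68

Expected counts for N = 204 under a 2:1 ratio (total parts = 3):
  tailless: 204 × 2/3 = 136
  tailed: 204 × 1/3 = 68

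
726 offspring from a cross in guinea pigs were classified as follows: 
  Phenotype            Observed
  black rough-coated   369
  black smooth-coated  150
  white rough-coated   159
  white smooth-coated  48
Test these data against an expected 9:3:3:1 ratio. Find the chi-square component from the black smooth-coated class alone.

1.414

Total ratio parts = 16. Expected numbers out of 726:
  black rough-coated: 726 × 9/16 = 408.375
  black smooth-coated: 726 × 3/16 = 136.125
  white rough-coated: 726 × 3/16 = 136.125
  white smooth-coated: 726 × 1/16 = 45.375
Contribution of black smooth-coated: (150 − 136.125)² / 136.125 = 1.4143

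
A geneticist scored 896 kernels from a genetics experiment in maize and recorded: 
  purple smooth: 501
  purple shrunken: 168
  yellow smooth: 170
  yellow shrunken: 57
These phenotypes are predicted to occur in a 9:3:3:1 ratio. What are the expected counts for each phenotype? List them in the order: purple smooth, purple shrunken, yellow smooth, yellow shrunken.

Expected counts for N = 896 under a 9:3:3:1 ratio (total parts = 16):
  purple smooth: 896 × 9/16 = 504
  purple shrunken: 896 × 3/16 = 168
  yellow smooth: 896 × 3/16 = 168
  yellow shrunken: 896 × 1/16 = 56

504, 168, 168, 56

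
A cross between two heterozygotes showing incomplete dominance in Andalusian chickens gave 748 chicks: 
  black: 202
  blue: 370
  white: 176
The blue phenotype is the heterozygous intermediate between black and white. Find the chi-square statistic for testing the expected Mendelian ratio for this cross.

1.893

With incomplete dominance, a heterozygote × heterozygote cross gives a 1:2:1 phenotypic ratio.
Total ratio parts = 4. Expected numbers out of 748:
  black: 748 × 1/4 = 187
  blue: 748 × 2/4 = 374
  white: 748 × 1/4 = 187
χ² = Σ (O − E)² / E
  black: (202 − 187)² / 187 = 1.2032
  blue: (370 − 374)² / 374 = 0.0428
  white: (176 − 187)² / 187 = 0.6471
χ² = 1.2032 + 0.0428 + 0.6471 = 1.8931 ≈ 1.893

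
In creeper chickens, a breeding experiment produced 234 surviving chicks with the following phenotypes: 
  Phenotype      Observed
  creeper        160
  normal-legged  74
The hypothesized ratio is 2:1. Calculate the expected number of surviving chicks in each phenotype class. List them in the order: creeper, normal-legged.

156, 78

The 2:1 ratio has 3 parts, so with N = 234 the expected counts are:
  creeper: 234 × 2/3 = 156
  normal-legged: 234 × 1/3 = 78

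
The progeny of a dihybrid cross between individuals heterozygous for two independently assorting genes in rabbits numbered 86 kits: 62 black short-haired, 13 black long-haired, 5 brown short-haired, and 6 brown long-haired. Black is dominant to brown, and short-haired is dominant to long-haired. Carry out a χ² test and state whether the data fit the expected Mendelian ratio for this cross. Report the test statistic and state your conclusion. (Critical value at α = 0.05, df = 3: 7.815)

A dihybrid F₂ with independent assortment and complete dominance at both loci gives a 9:3:3:1 phenotypic ratio.
The 9:3:3:1 ratio has 16 parts, so with N = 86 the expected counts are:
  black short-haired: 86 × 9/16 = 48.375
  black long-haired: 86 × 3/16 = 16.125
  brown short-haired: 86 × 3/16 = 16.125
  brown long-haired: 86 × 1/16 = 5.375
χ² = Σ (O − E)² / E
  black short-haired: (62 − 48.375)² / 48.375 = 3.8375
  black long-haired: (13 − 16.125)² / 16.125 = 0.6056
  brown short-haired: (5 − 16.125)² / 16.125 = 7.6754
  brown long-haired: (6 − 5.375)² / 5.375 = 0.0727
χ² = 3.8375 + 0.6056 + 7.6754 + 0.0727 = 12.1912 ≈ 12.191
Degrees of freedom = 4 − 1 = 3; critical value at α = 0.05 is 7.815.
Since 12.191 > 7.815, we reject the null hypothesis — the data do not fit the 9:3:3:1 ratio.

12.191; not consistent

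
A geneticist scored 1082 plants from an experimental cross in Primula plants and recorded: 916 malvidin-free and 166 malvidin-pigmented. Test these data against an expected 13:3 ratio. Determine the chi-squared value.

Under the 13:3 hypothesis (Σ ratio = 16, N = 1082):
  malvidin-free: 1082 × 13/16 = 879.125
  malvidin-pigmented: 1082 × 3/16 = 202.875
χ² = Σ (O − E)² / E
  malvidin-free: (916 − 879.125)² / 879.125 = 1.5467
  malvidin-pigmented: (166 − 202.875)² / 202.875 = 6.7025
χ² = 1.5467 + 6.7025 = 8.2492 ≈ 8.249

8.249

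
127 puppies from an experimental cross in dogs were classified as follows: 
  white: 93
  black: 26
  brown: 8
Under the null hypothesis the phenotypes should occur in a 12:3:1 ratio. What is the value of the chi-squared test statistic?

0.255

Expected counts for N = 127 under a 12:3:1 ratio (total parts = 16):
  white: 127 × 12/16 = 95.25
  black: 127 × 3/16 = 23.8125
  brown: 127 × 1/16 = 7.9375
χ² = Σ (O − E)² / E
  white: (93 − 95.25)² / 95.25 = 0.0531
  black: (26 − 23.8125)² / 23.8125 = 0.2010
  brown: (8 − 7.9375)² / 7.9375 = 0.0005
χ² = 0.0531 + 0.2010 + 0.0005 = 0.2546 ≈ 0.255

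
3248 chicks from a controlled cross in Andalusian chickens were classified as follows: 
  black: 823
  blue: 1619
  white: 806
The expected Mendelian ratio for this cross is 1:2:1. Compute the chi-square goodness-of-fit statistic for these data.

0.209

Total ratio parts = 4. Expected numbers out of 3248:
  black: 3248 × 1/4 = 812
  blue: 3248 × 2/4 = 1624
  white: 3248 × 1/4 = 812
χ² = Σ (O − E)² / E
  black: (823 − 812)² / 812 = 0.1490
  blue: (1619 − 1624)² / 1624 = 0.0154
  white: (806 − 812)² / 812 = 0.0443
χ² = 0.1490 + 0.0154 + 0.0443 = 0.2087 ≈ 0.209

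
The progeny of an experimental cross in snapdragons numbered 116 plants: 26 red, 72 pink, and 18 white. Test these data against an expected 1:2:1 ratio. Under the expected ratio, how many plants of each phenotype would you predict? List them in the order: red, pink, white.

Total ratio parts = 4. Expected numbers out of 116:
  red: 116 × 1/4 = 29
  pink: 116 × 2/4 = 58
  white: 116 × 1/4 = 29

29, 58, 29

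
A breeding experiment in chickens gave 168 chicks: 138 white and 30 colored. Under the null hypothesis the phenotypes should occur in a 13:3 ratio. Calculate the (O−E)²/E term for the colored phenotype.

Expected counts for N = 168 under a 13:3 ratio (total parts = 16):
  white: 168 × 13/16 = 136.5
  colored: 168 × 3/16 = 31.5
Contribution of colored: (30 − 31.5)² / 31.5 = 0.0714

0.071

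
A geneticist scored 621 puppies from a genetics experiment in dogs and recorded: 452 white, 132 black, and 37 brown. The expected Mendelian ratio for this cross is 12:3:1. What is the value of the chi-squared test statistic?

2.571

Total ratio parts = 16. Expected numbers out of 621:
  white: 621 × 12/16 = 465.75
  black: 621 × 3/16 = 116.4375
  brown: 621 × 1/16 = 38.8125
χ² = Σ (O − E)² / E
  white: (452 − 465.75)² / 465.75 = 0.4059
  black: (132 − 116.4375)² / 116.4375 = 2.0800
  brown: (37 − 38.8125)² / 38.8125 = 0.0846
χ² = 0.4059 + 2.0800 + 0.0846 = 2.5705 ≈ 2.571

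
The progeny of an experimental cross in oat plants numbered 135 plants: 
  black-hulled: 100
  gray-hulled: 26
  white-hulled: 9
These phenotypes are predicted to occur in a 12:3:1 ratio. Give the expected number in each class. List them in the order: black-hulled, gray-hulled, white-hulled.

101.25, 25.3125, 8.4375

Total ratio parts = 16. Expected numbers out of 135:
  black-hulled: 135 × 12/16 = 101.25
  gray-hulled: 135 × 3/16 = 25.3125
  white-hulled: 135 × 1/16 = 8.4375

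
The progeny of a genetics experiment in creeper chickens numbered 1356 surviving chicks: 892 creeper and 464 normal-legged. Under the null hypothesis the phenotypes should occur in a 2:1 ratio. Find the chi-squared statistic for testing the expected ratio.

Total ratio parts = 3. Expected numbers out of 1356:
  creeper: 1356 × 2/3 = 904
  normal-legged: 1356 × 1/3 = 452
χ² = Σ (O − E)² / E
  creeper: (892 − 904)² / 904 = 0.1593
  normal-legged: (464 − 452)² / 452 = 0.3186
χ² = 0.1593 + 0.3186 = 0.4779 ≈ 0.478

0.478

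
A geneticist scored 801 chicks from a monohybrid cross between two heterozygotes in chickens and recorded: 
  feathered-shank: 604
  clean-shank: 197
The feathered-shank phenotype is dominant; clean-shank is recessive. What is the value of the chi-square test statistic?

0.070

For a monohybrid cross between heterozygotes with complete dominance, the expected phenotypic ratio is 3:1.
Total ratio parts = 4. Expected numbers out of 801:
  feathered-shank: 801 × 3/4 = 600.75
  clean-shank: 801 × 1/4 = 200.25
χ² = Σ (O − E)² / E
  feathered-shank: (604 − 600.75)² / 600.75 = 0.0176
  clean-shank: (197 − 200.25)² / 200.25 = 0.0527
χ² = 0.0176 + 0.0527 = 0.0703 ≈ 0.070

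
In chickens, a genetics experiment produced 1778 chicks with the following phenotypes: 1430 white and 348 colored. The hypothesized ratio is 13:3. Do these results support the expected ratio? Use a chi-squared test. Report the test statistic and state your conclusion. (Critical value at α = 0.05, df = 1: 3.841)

The 13:3 ratio has 16 parts, so with N = 1778 the expected counts are:
  white: 1778 × 13/16 = 1444.625
  colored: 1778 × 3/16 = 333.375
χ² = Σ (O − E)² / E
  white: (1430 − 1444.625)² / 1444.625 = 0.1481
  colored: (348 − 333.375)² / 333.375 = 0.6416
χ² = 0.1481 + 0.6416 = 0.7897 ≈ 0.790
Degrees of freedom = 2 − 1 = 1; critical value at α = 0.05 is 3.841.
Since 0.790 < 3.841, we fail to reject the null hypothesis — the data are consistent with the 13:3 ratio.

0.790; consistent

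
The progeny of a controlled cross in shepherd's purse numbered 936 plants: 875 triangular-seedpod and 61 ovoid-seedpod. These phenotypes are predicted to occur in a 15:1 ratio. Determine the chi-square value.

0.114

The 15:1 ratio has 16 parts, so with N = 936 the expected counts are:
  triangular-seedpod: 936 × 15/16 = 877.5
  ovoid-seedpod: 936 × 1/16 = 58.5
χ² = Σ (O − E)² / E
  triangular-seedpod: (875 − 877.5)² / 877.5 = 0.0071
  ovoid-seedpod: (61 − 58.5)² / 58.5 = 0.1068
χ² = 0.0071 + 0.1068 = 0.1139 ≈ 0.114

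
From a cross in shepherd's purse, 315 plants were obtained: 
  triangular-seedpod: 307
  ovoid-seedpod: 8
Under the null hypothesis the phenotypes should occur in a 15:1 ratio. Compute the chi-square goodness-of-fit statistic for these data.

7.401

Expected counts for N = 315 under a 15:1 ratio (total parts = 16):
  triangular-seedpod: 315 × 15/16 = 295.3125
  ovoid-seedpod: 315 × 1/16 = 19.6875
χ² = Σ (O − E)² / E
  triangular-seedpod: (307 − 295.3125)² / 295.3125 = 0.4626
  ovoid-seedpod: (8 − 19.6875)² / 19.6875 = 6.9383
χ² = 0.4626 + 6.9383 = 7.4009 ≈ 7.401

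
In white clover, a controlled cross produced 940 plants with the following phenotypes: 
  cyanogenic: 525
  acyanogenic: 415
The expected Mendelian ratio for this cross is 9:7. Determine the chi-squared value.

0.061

The 9:7 ratio has 16 parts, so with N = 940 the expected counts are:
  cyanogenic: 940 × 9/16 = 528.75
  acyanogenic: 940 × 7/16 = 411.25
χ² = Σ (O − E)² / E
  cyanogenic: (525 − 528.75)² / 528.75 = 0.0266
  acyanogenic: (415 − 411.25)² / 411.25 = 0.0342
χ² = 0.0266 + 0.0342 = 0.0608 ≈ 0.061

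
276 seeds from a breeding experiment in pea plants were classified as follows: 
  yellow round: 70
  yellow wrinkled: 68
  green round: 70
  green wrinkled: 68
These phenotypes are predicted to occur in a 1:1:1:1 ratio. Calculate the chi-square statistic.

Under the 1:1:1:1 hypothesis (Σ ratio = 4, N = 276):
  yellow round: 276 × 1/4 = 69
  yellow wrinkled: 276 × 1/4 = 69
  green round: 276 × 1/4 = 69
  green wrinkled: 276 × 1/4 = 69
χ² = Σ (O − E)² / E
  yellow round: (70 − 69)² / 69 = 0.0145
  yellow wrinkled: (68 − 69)² / 69 = 0.0145
  green round: (70 − 69)² / 69 = 0.0145
  green wrinkled: (68 − 69)² / 69 = 0.0145
χ² = 0.0145 + 0.0145 + 0.0145 + 0.0145 = 0.058

0.058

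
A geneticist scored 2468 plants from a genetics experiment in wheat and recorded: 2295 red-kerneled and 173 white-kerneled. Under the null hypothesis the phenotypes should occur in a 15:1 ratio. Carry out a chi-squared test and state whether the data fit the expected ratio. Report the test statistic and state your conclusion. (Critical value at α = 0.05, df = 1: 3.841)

Total ratio parts = 16. Expected numbers out of 2468:
  red-kerneled: 2468 × 15/16 = 2313.75
  white-kerneled: 2468 × 1/16 = 154.25
χ² = Σ (O − E)² / E
  red-kerneled: (2295 − 2313.75)² / 2313.75 = 0.1519
  white-kerneled: (173 − 154.25)² / 154.25 = 2.2792
χ² = 0.1519 + 2.2792 = 2.4311 ≈ 2.431
Degrees of freedom = 2 − 1 = 1; critical value at α = 0.05 is 3.841.
Since 2.431 < 3.841, we fail to reject the null hypothesis — the data are consistent with the 15:1 ratio.

2.431; consistent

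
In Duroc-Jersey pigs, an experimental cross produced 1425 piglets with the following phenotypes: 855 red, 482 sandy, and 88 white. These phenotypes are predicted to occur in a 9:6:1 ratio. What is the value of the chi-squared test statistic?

Expected counts for N = 1425 under a 9:6:1 ratio (total parts = 16):
  red: 1425 × 9/16 = 801.5625
  sandy: 1425 × 6/16 = 534.375
  white: 1425 × 1/16 = 89.0625
χ² = Σ (O − E)² / E
  red: (855 − 801.5625)² / 801.5625 = 3.5625
  sandy: (482 − 534.375)² / 534.375 = 5.1334
  white: (88 − 89.0625)² / 89.0625 = 0.0127
χ² = 3.5625 + 5.1334 + 0.0127 = 8.7086 ≈ 8.709

8.709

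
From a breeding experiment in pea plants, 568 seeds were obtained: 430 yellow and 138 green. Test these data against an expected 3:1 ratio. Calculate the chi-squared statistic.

Expected counts for N = 568 under a 3:1 ratio (total parts = 4):
  yellow: 568 × 3/4 = 426
  green: 568 × 1/4 = 142
χ² = Σ (O − E)² / E
  yellow: (430 − 426)² / 426 = 0.0376
  green: (138 − 142)² / 142 = 0.1127
χ² = 0.0376 + 0.1127 = 0.1503 ≈ 0.150

0.150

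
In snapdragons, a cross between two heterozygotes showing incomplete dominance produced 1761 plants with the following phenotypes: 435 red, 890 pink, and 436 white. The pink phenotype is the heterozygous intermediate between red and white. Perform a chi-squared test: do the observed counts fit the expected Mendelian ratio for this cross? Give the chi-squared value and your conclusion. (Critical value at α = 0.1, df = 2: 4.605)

0.206; consistent

With incomplete dominance, a heterozygote × heterozygote cross gives a 1:2:1 phenotypic ratio.
The 1:2:1 ratio has 4 parts, so with N = 1761 the expected counts are:
  red: 1761 × 1/4 = 440.25
  pink: 1761 × 2/4 = 880.5
  white: 1761 × 1/4 = 440.25
χ² = Σ (O − E)² / E
  red: (435 − 440.25)² / 440.25 = 0.0626
  pink: (890 − 880.5)² / 880.5 = 0.1025
  white: (436 − 440.25)² / 440.25 = 0.0410
χ² = 0.0626 + 0.1025 + 0.0410 = 0.2061 ≈ 0.206
Degrees of freedom = 3 − 1 = 2; critical value at α = 0.1 is 4.605.
Since 0.206 < 4.605, we fail to reject the null hypothesis — the data are consistent with the 1:2:1 ratio.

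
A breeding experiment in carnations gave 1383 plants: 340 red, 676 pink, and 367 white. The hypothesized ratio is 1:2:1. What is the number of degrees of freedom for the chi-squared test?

A goodness-of-fit test with 3 phenotype classes has df = 3 − 1 = 2.

2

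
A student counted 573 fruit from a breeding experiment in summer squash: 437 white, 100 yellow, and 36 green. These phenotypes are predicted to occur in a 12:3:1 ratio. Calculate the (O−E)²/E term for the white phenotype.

0.122

The 12:3:1 ratio has 16 parts, so with N = 573 the expected counts are:
  white: 573 × 12/16 = 429.75
  yellow: 573 × 3/16 = 107.4375
  green: 573 × 1/16 = 35.8125
Contribution of white: (437 − 429.75)² / 429.75 = 0.1223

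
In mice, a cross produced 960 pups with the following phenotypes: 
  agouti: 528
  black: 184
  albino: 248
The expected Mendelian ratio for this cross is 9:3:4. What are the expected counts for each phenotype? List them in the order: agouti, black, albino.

540, 180, 240

Total ratio parts = 16. Expected numbers out of 960:
  agouti: 960 × 9/16 = 540
  black: 960 × 3/16 = 180
  albino: 960 × 4/16 = 240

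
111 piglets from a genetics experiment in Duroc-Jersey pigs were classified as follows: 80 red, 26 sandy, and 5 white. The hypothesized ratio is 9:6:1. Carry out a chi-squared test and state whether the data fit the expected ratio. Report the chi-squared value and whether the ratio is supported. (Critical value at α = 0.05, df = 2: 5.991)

11.346; not consistent

Under the 9:6:1 hypothesis (Σ ratio = 16, N = 111):
  red: 111 × 9/16 = 62.4375
  sandy: 111 × 6/16 = 41.625
  white: 111 × 1/16 = 6.9375
χ² = Σ (O − E)² / E
  red: (80 − 62.4375)² / 62.4375 = 4.9400
  sandy: (26 − 41.625)² / 41.625 = 5.8652
  white: (5 − 6.9375)² / 6.9375 = 0.5411
χ² = 4.9400 + 5.8652 + 0.5411 = 11.3463 ≈ 11.346
Degrees of freedom = 3 − 1 = 2; critical value at α = 0.05 is 5.991.
Since 11.346 > 5.991, we reject the null hypothesis — the data do not fit the 9:6:1 ratio.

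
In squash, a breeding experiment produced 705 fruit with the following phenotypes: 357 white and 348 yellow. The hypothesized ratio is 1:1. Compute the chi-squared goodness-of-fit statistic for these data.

0.115

Under the 1:1 hypothesis (Σ ratio = 2, N = 705):
  white: 705 × 1/2 = 352.5
  yellow: 705 × 1/2 = 352.5
χ² = Σ (O − E)² / E
  white: (357 − 352.5)² / 352.5 = 0.0574
  yellow: (348 − 352.5)² / 352.5 = 0.0574
χ² = 0.0574 + 0.0574 = 0.1148 ≈ 0.115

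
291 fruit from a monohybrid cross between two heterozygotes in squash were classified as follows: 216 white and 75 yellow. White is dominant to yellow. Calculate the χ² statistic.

For a monohybrid cross between heterozygotes with complete dominance, the expected phenotypic ratio is 3:1.
Expected counts for N = 291 under a 3:1 ratio (total parts = 4):
  white: 291 × 3/4 = 218.25
  yellow: 291 × 1/4 = 72.75
χ² = Σ (O − E)² / E
  white: (216 − 218.25)² / 218.25 = 0.0232
  yellow: (75 − 72.75)² / 72.75 = 0.0696
χ² = 0.0232 + 0.0696 = 0.0928 ≈ 0.093

0.093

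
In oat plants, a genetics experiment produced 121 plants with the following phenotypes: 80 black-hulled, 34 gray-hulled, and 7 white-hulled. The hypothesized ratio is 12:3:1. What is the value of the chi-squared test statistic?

6.956

Expected counts for N = 121 under a 12:3:1 ratio (total parts = 16):
  black-hulled: 121 × 12/16 = 90.75
  gray-hulled: 121 × 3/16 = 22.6875
  white-hulled: 121 × 1/16 = 7.5625
χ² = Σ (O − E)² / E
  black-hulled: (80 − 90.75)² / 90.75 = 1.2734
  gray-hulled: (34 − 22.6875)² / 22.6875 = 5.6407
  white-hulled: (7 − 7.5625)² / 7.5625 = 0.0418
χ² = 1.2734 + 5.6407 + 0.0418 = 6.9559 ≈ 6.956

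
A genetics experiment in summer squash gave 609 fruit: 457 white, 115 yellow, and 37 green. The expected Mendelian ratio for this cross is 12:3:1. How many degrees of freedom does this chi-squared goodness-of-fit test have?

2

A goodness-of-fit test with 3 phenotype classes has df = 3 − 1 = 2.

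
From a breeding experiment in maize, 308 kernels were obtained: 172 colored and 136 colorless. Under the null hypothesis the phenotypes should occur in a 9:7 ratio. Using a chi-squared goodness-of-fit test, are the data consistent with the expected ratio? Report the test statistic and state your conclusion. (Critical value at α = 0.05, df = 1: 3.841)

0.021; consistent

Total ratio parts = 16. Expected numbers out of 308:
  colored: 308 × 9/16 = 173.25
  colorless: 308 × 7/16 = 134.75
χ² = Σ (O − E)² / E
  colored: (172 − 173.25)² / 173.25 = 0.0090
  colorless: (136 − 134.75)² / 134.75 = 0.0116
χ² = 0.0090 + 0.0116 = 0.0206 ≈ 0.021
Degrees of freedom = 2 − 1 = 1; critical value at α = 0.05 is 3.841.
Since 0.021 < 3.841, we fail to reject the null hypothesis — the data are consistent with the 9:7 ratio.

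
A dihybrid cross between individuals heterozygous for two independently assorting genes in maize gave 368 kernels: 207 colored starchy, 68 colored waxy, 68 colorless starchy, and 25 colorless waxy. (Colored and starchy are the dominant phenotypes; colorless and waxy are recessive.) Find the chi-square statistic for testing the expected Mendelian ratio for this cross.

0.203

A dihybrid F₂ with independent assortment and complete dominance at both loci gives a 9:3:3:1 phenotypic ratio.
Expected counts for N = 368 under a 9:3:3:1 ratio (total parts = 16):
  colored starchy: 368 × 9/16 = 207
  colored waxy: 368 × 3/16 = 69
  colorless starchy: 368 × 3/16 = 69
  colorless waxy: 368 × 1/16 = 23
χ² = Σ (O − E)² / E
  colored starchy: (207 − 207)² / 207 = 0.0000
  colored waxy: (68 − 69)² / 69 = 0.0145
  colorless starchy: (68 − 69)² / 69 = 0.0145
  colorless waxy: (25 − 23)² / 23 = 0.1739
χ² = 0.0000 + 0.0145 + 0.0145 + 0.1739 = 0.2029 ≈ 0.203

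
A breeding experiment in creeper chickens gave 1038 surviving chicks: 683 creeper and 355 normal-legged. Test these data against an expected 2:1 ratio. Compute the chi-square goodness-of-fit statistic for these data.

0.351

Under the 2:1 hypothesis (Σ ratio = 3, N = 1038):
  creeper: 1038 × 2/3 = 692
  normal-legged: 1038 × 1/3 = 346
χ² = Σ (O − E)² / E
  creeper: (683 − 692)² / 692 = 0.1171
  normal-legged: (355 − 346)² / 346 = 0.2341
χ² = 0.1171 + 0.2341 = 0.3512 ≈ 0.351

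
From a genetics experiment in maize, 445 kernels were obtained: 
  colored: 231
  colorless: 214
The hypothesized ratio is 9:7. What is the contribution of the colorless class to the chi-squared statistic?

Under the 9:7 hypothesis (Σ ratio = 16, N = 445):
  colored: 445 × 9/16 = 250.3125
  colorless: 445 × 7/16 = 194.6875
Contribution of colorless: (214 − 194.6875)² / 194.6875 = 1.9158

1.916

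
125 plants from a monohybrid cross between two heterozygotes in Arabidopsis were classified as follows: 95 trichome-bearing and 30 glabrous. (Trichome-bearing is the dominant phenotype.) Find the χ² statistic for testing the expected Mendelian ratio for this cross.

0.067

For a monohybrid cross between heterozygotes with complete dominance, the expected phenotypic ratio is 3:1.
The 3:1 ratio has 4 parts, so with N = 125 the expected counts are:
  trichome-bearing: 125 × 3/4 = 93.75
  glabrous: 125 × 1/4 = 31.25
χ² = Σ (O − E)² / E
  trichome-bearing: (95 − 93.75)² / 93.75 = 0.0167
  glabrous: (30 − 31.25)² / 31.25 = 0.0500
χ² = 0.0167 + 0.0500 = 0.0667 ≈ 0.067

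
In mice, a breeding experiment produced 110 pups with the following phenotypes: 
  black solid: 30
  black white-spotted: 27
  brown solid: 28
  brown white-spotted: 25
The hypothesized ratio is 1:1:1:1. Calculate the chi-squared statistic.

0.473

Under the 1:1:1:1 hypothesis (Σ ratio = 4, N = 110):
  black solid: 110 × 1/4 = 27.5
  black white-spotted: 110 × 1/4 = 27.5
  brown solid: 110 × 1/4 = 27.5
  brown white-spotted: 110 × 1/4 = 27.5
χ² = Σ (O − E)² / E
  black solid: (30 − 27.5)² / 27.5 = 0.2273
  black white-spotted: (27 − 27.5)² / 27.5 = 0.0091
  brown solid: (28 − 27.5)² / 27.5 = 0.0091
  brown white-spotted: (25 − 27.5)² / 27.5 = 0.2273
χ² = 0.2273 + 0.0091 + 0.0091 + 0.2273 = 0.4728 ≈ 0.473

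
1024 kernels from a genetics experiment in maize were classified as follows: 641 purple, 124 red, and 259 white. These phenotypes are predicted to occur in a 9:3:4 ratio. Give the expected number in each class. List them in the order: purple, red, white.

576, 192, 256

The 9:3:4 ratio has 16 parts, so with N = 1024 the expected counts are:
  purple: 1024 × 9/16 = 576
  red: 1024 × 3/16 = 192
  white: 1024 × 4/16 = 256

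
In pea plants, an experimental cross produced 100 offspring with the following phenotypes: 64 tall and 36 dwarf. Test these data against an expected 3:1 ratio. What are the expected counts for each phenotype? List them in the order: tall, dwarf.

75, 25

Expected counts for N = 100 under a 3:1 ratio (total parts = 4):
  tall: 100 × 3/4 = 75
  dwarf: 100 × 1/4 = 25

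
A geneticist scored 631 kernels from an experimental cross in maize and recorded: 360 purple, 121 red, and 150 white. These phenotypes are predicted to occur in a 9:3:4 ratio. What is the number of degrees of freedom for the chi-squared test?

2

A goodness-of-fit test with 3 phenotype classes has df = 3 − 1 = 2.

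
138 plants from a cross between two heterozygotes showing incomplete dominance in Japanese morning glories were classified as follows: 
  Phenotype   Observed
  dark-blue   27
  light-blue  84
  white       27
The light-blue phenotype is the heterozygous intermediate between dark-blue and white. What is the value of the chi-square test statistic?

With incomplete dominance, a heterozygote × heterozygote cross gives a 1:2:1 phenotypic ratio.
Expected counts for N = 138 under a 1:2:1 ratio (total parts = 4):
  dark-blue: 138 × 1/4 = 34.5
  light-blue: 138 × 2/4 = 69
  white: 138 × 1/4 = 34.5
χ² = Σ (O − E)² / E
  dark-blue: (27 − 34.5)² / 34.5 = 1.6304
  light-blue: (84 − 69)² / 69 = 3.2609
  white: (27 − 34.5)² / 34.5 = 1.6304
χ² = 1.6304 + 3.2609 + 1.6304 = 6.5217 ≈ 6.522

6.522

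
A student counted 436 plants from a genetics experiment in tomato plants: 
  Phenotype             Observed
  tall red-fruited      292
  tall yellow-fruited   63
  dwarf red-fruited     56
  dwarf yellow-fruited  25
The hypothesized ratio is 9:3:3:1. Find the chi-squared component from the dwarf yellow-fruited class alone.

0.186

The 9:3:3:1 ratio has 16 parts, so with N = 436 the expected counts are:
  tall red-fruited: 436 × 9/16 = 245.25
  tall yellow-fruited: 436 × 3/16 = 81.75
  dwarf red-fruited: 436 × 3/16 = 81.75
  dwarf yellow-fruited: 436 × 1/16 = 27.25
Contribution of dwarf yellow-fruited: (25 − 27.25)² / 27.25 = 0.1858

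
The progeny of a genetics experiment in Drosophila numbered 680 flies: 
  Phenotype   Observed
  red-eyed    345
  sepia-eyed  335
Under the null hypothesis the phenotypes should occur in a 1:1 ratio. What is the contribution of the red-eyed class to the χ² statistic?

0.074

Under the 1:1 hypothesis (Σ ratio = 2, N = 680):
  red-eyed: 680 × 1/2 = 340
  sepia-eyed: 680 × 1/2 = 340
Contribution of red-eyed: (345 − 340)² / 340 = 0.0735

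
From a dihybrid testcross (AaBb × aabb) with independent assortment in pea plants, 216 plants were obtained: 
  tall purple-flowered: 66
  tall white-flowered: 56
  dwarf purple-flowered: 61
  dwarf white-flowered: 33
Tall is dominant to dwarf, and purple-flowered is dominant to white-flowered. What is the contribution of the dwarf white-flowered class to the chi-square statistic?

8.167

A dihybrid testcross with independent assortment gives a 1:1:1:1 ratio.
Total ratio parts = 4. Expected numbers out of 216:
  tall purple-flowered: 216 × 1/4 = 54
  tall white-flowered: 216 × 1/4 = 54
  dwarf purple-flowered: 216 × 1/4 = 54
  dwarf white-flowered: 216 × 1/4 = 54
Contribution of dwarf white-flowered: (33 − 54)² / 54 = 8.1667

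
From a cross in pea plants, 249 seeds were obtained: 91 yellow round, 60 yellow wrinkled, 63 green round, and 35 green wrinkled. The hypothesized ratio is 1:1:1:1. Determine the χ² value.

The 1:1:1:1 ratio has 4 parts, so with N = 249 the expected counts are:
  yellow round: 249 × 1/4 = 62.25
  yellow wrinkled: 249 × 1/4 = 62.25
  green round: 249 × 1/4 = 62.25
  green wrinkled: 249 × 1/4 = 62.25
χ² = Σ (O − E)² / E
  yellow round: (91 − 62.25)² / 62.25 = 13.2781
  yellow wrinkled: (60 − 62.25)² / 62.25 = 0.0813
  green round: (63 − 62.25)² / 62.25 = 0.0090
  green wrinkled: (35 − 62.25)² / 62.25 = 11.9287
χ² = 13.2781 + 0.0813 + 0.0090 + 11.9287 = 25.2971 ≈ 25.297

25.297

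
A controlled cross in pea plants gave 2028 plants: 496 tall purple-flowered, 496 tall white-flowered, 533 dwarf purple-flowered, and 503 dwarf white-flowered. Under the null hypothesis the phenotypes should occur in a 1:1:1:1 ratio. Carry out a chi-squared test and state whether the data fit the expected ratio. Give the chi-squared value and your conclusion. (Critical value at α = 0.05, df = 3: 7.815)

The 1:1:1:1 ratio has 4 parts, so with N = 2028 the expected counts are:
  tall purple-flowered: 2028 × 1/4 = 507
  tall white-flowered: 2028 × 1/4 = 507
  dwarf purple-flowered: 2028 × 1/4 = 507
  dwarf white-flowered: 2028 × 1/4 = 507
χ² = Σ (O − E)² / E
  tall purple-flowered: (496 − 507)² / 507 = 0.2387
  tall white-flowered: (496 − 507)² / 507 = 0.2387
  dwarf purple-flowered: (533 − 507)² / 507 = 1.3333
  dwarf white-flowered: (503 − 507)² / 507 = 0.0316
χ² = 0.2387 + 0.2387 + 1.3333 + 0.0316 = 1.8423 ≈ 1.842
Degrees of freedom = 4 − 1 = 3; critical value at α = 0.05 is 7.815.
Since 1.842 < 7.815, we fail to reject the null hypothesis — the data are consistent with the 1:1:1:1 ratio.

1.842; consistent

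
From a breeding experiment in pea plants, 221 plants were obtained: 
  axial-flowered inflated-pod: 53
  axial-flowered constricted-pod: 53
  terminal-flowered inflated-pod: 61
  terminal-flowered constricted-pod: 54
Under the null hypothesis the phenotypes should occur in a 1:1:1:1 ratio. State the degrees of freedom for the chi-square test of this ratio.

A goodness-of-fit test with 4 phenotype classes has df = 4 − 1 = 3.

3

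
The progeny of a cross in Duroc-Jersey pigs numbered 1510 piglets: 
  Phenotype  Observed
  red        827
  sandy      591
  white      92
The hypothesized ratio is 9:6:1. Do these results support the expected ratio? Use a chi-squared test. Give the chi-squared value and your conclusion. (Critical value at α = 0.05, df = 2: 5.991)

1.731; consistent

The 9:6:1 ratio has 16 parts, so with N = 1510 the expected counts are:
  red: 1510 × 9/16 = 849.375
  sandy: 1510 × 6/16 = 566.25
  white: 1510 × 1/16 = 94.375
χ² = Σ (O − E)² / E
  red: (827 − 849.375)² / 849.375 = 0.5894
  sandy: (591 − 566.25)² / 566.25 = 1.0818
  white: (92 − 94.375)² / 94.375 = 0.0598
χ² = 0.5894 + 1.0818 + 0.0598 = 1.731
Degrees of freedom = 3 − 1 = 2; critical value at α = 0.05 is 5.991.
Since 1.731 < 5.991, we fail to reject the null hypothesis — the data are consistent with the 9:6:1 ratio.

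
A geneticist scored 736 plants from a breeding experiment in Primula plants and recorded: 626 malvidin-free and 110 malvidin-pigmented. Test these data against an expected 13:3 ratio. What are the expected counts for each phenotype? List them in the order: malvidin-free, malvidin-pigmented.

Total ratio parts = 16. Expected numbers out of 736:
  malvidin-free: 736 × 13/16 = 598
  malvidin-pigmented: 736 × 3/16 = 138

598, 138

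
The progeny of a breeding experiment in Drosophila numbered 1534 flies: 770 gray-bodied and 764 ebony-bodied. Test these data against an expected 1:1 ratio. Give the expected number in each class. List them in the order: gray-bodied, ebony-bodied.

767, 767

Total ratio parts = 2. Expected numbers out of 1534:
  gray-bodied: 1534 × 1/2 = 767
  ebony-bodied: 1534 × 1/2 = 767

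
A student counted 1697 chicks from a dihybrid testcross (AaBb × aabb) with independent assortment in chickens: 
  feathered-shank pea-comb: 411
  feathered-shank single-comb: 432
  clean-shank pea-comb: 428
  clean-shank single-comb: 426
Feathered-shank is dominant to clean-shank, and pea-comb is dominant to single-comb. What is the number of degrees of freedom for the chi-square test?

A dihybrid testcross with independent assortment gives a 1:1:1:1 ratio.
A goodness-of-fit test with 4 phenotype classes has df = 4 − 1 = 3.

3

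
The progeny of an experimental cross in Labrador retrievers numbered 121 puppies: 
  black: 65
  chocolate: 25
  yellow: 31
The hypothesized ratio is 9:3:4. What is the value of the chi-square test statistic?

Total ratio parts = 16. Expected numbers out of 121:
  black: 121 × 9/16 = 68.0625
  chocolate: 121 × 3/16 = 22.6875
  yellow: 121 × 4/16 = 30.25
χ² = Σ (O − E)² / E
  black: (65 − 68.0625)² / 68.0625 = 0.1378
  chocolate: (25 − 22.6875)² / 22.6875 = 0.2357
  yellow: (31 − 30.25)² / 30.25 = 0.0186
χ² = 0.1378 + 0.2357 + 0.0186 = 0.3921 ≈ 0.392

0.392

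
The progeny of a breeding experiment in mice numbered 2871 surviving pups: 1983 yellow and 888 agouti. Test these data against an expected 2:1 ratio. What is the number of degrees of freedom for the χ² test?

A goodness-of-fit test with 2 phenotype classes has df = 2 − 1 = 1.

1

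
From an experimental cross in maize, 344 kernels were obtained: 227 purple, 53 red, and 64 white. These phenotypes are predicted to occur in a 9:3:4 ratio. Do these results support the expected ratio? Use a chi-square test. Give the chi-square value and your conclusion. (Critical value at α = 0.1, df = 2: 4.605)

Under the 9:3:4 hypothesis (Σ ratio = 16, N = 344):
  purple: 344 × 9/16 = 193.5
  red: 344 × 3/16 = 64.5
  white: 344 × 4/16 = 86
χ² = Σ (O − E)² / E
  purple: (227 − 193.5)² / 193.5 = 5.7997
  red: (53 − 64.5)² / 64.5 = 2.0504
  white: (64 − 86)² / 86 = 5.6279
χ² = 5.7997 + 2.0504 + 5.6279 = 13.478
Degrees of freedom = 3 − 1 = 2; critical value at α = 0.1 is 4.605.
Since 13.478 > 4.605, we reject the null hypothesis — the data do not fit the 9:3:4 ratio.

13.478; not consistent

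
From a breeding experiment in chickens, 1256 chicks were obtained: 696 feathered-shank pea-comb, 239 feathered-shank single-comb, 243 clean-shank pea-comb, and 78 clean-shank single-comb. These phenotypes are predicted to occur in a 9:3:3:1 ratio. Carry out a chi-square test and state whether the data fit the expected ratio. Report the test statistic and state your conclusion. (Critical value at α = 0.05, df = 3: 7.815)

Total ratio parts = 16. Expected numbers out of 1256:
  feathered-shank pea-comb: 1256 × 9/16 = 706.5
  feathered-shank single-comb: 1256 × 3/16 = 235.5
  clean-shank pea-comb: 1256 × 3/16 = 235.5
  clean-shank single-comb: 1256 × 1/16 = 78.5
χ² = Σ (O − E)² / E
  feathered-shank pea-comb: (696 − 706.5)² / 706.5 = 0.1561
  feathered-shank single-comb: (239 − 235.5)² / 235.5 = 0.0520
  clean-shank pea-comb: (243 − 235.5)² / 235.5 = 0.2389
  clean-shank single-comb: (78 − 78.5)² / 78.5 = 0.0032
χ² = 0.1561 + 0.0520 + 0.2389 + 0.0032 = 0.4502 ≈ 0.450
Degrees of freedom = 4 − 1 = 3; critical value at α = 0.05 is 7.815.
Since 0.450 < 7.815, we fail to reject the null hypothesis — the data are consistent with the 9:3:3:1 ratio.

0.450; consistent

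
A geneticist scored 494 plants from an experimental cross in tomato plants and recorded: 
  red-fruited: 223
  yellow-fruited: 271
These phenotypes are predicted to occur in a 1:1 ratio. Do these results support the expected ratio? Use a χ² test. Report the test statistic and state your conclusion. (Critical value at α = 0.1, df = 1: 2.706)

Total ratio parts = 2. Expected numbers out of 494:
  red-fruited: 494 × 1/2 = 247
  yellow-fruited: 494 × 1/2 = 247
χ² = Σ (O − E)² / E
  red-fruited: (223 − 247)² / 247 = 2.3320
  yellow-fruited: (271 − 247)² / 247 = 2.3320
χ² = 2.3320 + 2.3320 = 4.664
Degrees of freedom = 2 − 1 = 1; critical value at α = 0.1 is 2.706.
Since 4.664 > 2.706, we reject the null hypothesis — the data do not fit the 1:1 ratio.

4.664; not consistent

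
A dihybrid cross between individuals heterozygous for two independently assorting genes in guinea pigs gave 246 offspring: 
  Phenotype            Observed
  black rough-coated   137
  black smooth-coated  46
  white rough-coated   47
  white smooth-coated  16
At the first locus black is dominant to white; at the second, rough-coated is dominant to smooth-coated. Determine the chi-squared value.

0.056

A dihybrid F₂ with independent assortment and complete dominance at both loci gives a 9:3:3:1 phenotypic ratio.
Under the 9:3:3:1 hypothesis (Σ ratio = 16, N = 246):
  black rough-coated: 246 × 9/16 = 138.375
  black smooth-coated: 246 × 3/16 = 46.125
  white rough-coated: 246 × 3/16 = 46.125
  white smooth-coated: 246 × 1/16 = 15.375
χ² = Σ (O − E)² / E
  black rough-coated: (137 − 138.375)² / 138.375 = 0.0137
  black smooth-coated: (46 − 46.125)² / 46.125 = 0.0003
  white rough-coated: (47 − 46.125)² / 46.125 = 0.0166
  white smooth-coated: (16 − 15.375)² / 15.375 = 0.0254
χ² = 0.0137 + 0.0003 + 0.0166 + 0.0254 = 0.056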